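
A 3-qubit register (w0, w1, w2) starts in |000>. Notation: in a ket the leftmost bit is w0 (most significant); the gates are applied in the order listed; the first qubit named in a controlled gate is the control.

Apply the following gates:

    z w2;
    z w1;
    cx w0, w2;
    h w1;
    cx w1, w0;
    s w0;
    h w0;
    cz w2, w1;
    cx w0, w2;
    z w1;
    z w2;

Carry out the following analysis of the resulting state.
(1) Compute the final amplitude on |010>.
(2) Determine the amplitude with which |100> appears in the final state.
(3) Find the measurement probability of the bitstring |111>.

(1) |010> carries amplitude -I/2 in the final state.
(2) |100> carries amplitude 0 in the final state.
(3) The probability of measuring |111> is 1/4.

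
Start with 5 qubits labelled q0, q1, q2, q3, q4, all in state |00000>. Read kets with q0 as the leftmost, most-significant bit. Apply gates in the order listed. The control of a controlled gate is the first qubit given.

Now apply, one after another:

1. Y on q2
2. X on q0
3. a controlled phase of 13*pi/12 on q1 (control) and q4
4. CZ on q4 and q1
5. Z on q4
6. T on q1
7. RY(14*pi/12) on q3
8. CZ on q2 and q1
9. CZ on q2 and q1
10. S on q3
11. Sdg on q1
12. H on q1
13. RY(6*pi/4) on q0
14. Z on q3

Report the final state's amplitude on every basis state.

The resulting statevector has amplitude I*(-sqrt(2) + sqrt(6))/8 on |00100>, -sqrt(6)/8 - sqrt(2)/8 on |00110>, I*(-sqrt(2) + sqrt(6))/8 on |01100>, -sqrt(6)/8 - sqrt(2)/8 on |01110>, I*(-sqrt(2) + sqrt(6))/8 on |10100>, -sqrt(6)/8 - sqrt(2)/8 on |10110>, I*(-sqrt(2) + sqrt(6))/8 on |11100>, -sqrt(6)/8 - sqrt(2)/8 on |11110>, and 0 on every other basis state. Key observation: the block from step 8 through step 9 cancels to the identity and can be dropped.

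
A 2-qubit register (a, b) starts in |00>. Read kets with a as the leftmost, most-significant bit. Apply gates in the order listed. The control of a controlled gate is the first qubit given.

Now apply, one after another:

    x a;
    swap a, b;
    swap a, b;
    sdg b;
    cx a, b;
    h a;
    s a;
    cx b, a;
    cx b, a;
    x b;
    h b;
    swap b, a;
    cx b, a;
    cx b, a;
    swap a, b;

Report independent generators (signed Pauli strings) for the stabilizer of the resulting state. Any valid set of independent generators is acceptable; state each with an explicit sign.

One valid set of independent stabilizer generators is -YI, +IX (any independent generating set of the same group is equally correct). Key observation: the block from step 13 through step 14 cancels to the identity and can be dropped.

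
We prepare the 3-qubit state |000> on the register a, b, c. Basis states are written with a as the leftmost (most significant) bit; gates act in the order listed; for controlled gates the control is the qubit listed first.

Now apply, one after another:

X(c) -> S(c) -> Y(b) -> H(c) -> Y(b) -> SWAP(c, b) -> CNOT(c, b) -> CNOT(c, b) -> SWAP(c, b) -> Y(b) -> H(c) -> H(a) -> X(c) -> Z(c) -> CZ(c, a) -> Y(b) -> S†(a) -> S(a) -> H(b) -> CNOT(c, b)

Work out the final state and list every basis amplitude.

The final amplitudes are I/2 on |000>, 0 on |001>, I/2 on |010>, 0 on |011>, I/2 on |100>, 0 on |101>, I/2 on |110>, 0 on |111>. Key observation: gates 4-11 undo each other exactly, leaving only the rest of the circuit to track.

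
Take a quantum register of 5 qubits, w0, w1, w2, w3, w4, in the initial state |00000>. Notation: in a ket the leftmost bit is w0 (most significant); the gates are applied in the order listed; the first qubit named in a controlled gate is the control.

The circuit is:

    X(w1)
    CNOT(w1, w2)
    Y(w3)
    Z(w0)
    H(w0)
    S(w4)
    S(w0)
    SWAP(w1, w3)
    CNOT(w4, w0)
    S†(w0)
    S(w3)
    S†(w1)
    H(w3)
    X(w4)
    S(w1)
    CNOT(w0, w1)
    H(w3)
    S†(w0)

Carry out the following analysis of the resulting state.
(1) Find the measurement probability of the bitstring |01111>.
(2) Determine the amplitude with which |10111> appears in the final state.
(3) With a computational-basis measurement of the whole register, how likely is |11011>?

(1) Outcome |01111> occurs with probability 1/2.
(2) The final state's coefficient on |10111> equals sqrt(2)*I/2.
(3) A full measurement returns |11011> with probability 0.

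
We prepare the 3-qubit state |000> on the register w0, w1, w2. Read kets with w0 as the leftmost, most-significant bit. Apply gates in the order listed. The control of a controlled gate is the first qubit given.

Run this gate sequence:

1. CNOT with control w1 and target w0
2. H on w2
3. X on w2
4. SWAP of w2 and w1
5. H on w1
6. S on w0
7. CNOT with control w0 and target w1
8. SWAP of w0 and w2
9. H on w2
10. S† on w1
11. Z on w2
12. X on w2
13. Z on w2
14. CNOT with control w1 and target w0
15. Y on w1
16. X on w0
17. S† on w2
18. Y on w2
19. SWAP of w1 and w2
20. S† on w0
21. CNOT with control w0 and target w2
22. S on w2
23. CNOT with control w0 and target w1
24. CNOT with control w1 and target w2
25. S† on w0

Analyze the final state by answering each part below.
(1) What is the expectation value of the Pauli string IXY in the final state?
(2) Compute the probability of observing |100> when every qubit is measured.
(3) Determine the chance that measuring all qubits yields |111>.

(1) The expectation value of IXY is 1.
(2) The probability of measuring |100> is 1/2.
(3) Outcome |111> occurs with probability 1/2.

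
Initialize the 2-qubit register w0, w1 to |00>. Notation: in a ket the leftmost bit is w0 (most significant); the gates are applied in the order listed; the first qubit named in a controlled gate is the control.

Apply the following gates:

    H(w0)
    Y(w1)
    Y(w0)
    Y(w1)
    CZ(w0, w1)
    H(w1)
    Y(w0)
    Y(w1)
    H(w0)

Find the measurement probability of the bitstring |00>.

The probability of measuring |00> is 1/2.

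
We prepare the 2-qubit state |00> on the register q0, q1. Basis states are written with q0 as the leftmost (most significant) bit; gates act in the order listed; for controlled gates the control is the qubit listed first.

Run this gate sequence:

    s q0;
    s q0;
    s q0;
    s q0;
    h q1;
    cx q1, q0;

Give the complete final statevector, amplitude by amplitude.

The resulting statevector has amplitude sqrt(2)/2 on |00>, 0 on |01>, 0 on |10>, sqrt(2)/2 on |11>. Key observation: the block from step 1 through step 4 cancels to the identity and can be dropped.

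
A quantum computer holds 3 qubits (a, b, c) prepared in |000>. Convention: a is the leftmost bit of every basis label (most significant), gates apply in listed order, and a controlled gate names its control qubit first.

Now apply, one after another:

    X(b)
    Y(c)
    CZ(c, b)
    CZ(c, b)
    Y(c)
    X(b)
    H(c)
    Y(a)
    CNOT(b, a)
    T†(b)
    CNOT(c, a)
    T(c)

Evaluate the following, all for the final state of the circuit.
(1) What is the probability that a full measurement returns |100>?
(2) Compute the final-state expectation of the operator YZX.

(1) A full measurement returns |100> with probability 1/2.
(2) In the final state, YZX has expectation -sqrt(2)/2.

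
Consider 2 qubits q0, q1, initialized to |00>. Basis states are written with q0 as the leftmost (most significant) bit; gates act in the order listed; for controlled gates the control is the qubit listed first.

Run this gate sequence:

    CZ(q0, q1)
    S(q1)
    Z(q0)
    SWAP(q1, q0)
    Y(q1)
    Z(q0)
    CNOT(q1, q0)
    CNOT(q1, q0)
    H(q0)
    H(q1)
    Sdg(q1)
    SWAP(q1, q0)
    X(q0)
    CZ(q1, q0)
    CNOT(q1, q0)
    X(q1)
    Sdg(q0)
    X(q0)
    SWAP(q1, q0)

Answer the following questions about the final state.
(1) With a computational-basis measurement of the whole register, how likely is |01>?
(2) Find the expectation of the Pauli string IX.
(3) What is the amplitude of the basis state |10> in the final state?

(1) A full measurement returns |01> with probability 1/4.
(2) The expectation value of IX is -1.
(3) The final state's coefficient on |10> equals 1/2.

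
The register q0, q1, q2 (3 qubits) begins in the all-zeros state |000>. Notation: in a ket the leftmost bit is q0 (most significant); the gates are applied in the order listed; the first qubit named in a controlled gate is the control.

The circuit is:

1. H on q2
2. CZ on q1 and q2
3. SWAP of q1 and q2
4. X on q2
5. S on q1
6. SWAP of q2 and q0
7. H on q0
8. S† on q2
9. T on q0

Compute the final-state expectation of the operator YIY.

The observable YIY averages to 0.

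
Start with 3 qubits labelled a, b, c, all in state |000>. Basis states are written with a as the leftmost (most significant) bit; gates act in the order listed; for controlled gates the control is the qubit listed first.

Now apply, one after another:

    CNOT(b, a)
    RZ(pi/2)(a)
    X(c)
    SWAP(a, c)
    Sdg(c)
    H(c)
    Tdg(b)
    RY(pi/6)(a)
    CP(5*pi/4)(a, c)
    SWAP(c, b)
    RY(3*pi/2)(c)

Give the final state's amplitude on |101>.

The final state's coefficient on |101> equals (-sqrt(6) - sqrt(2))*exp(3*I*pi/4)/8.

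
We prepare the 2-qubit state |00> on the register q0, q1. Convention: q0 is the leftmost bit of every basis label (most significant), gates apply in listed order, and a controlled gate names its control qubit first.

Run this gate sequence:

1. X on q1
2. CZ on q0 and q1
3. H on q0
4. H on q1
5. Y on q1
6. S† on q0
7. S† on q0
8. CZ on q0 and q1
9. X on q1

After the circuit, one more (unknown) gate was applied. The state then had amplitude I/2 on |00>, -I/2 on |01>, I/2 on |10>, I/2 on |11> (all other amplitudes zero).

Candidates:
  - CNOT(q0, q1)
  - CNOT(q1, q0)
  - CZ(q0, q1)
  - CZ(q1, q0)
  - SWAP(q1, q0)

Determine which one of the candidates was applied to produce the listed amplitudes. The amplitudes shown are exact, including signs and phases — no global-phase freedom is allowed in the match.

The applied gate was CNOT(q1, q0).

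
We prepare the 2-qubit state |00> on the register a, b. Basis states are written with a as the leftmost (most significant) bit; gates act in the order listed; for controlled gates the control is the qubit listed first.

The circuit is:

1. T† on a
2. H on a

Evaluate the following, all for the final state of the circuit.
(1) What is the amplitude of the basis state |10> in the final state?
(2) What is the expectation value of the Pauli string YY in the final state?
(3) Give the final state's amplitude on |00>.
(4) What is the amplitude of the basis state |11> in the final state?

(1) The amplitude on |10> is sqrt(2)/2.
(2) The observable YY averages to 0.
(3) The amplitude on |00> is sqrt(2)/2.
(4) The final state's coefficient on |11> equals 0.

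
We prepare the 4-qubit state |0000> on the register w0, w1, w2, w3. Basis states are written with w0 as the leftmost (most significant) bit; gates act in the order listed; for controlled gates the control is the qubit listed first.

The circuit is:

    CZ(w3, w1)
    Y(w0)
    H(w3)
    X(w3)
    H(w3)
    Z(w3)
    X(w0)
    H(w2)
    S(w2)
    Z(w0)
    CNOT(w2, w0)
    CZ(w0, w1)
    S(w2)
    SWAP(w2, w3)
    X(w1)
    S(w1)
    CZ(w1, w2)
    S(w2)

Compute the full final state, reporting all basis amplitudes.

After the circuit, the state carries amplitude -sqrt(2)/2 on |0100>, sqrt(2)/2 on |1101>, and 0 on every other basis state.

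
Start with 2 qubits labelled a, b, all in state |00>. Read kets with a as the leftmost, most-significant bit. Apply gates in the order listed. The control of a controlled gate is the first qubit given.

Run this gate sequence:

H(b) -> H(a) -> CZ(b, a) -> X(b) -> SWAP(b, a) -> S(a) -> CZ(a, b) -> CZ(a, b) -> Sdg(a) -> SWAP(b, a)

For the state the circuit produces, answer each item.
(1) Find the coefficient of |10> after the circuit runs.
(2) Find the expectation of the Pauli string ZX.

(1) |10> carries amplitude -1/2 in the final state.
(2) The expectation value of ZX is 1.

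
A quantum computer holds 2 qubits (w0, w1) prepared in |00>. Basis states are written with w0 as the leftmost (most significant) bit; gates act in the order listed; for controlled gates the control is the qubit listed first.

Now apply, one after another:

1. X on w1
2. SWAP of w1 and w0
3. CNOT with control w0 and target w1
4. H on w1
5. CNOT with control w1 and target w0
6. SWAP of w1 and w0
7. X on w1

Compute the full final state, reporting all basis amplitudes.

The final amplitudes are sqrt(2)/2 on |00>, 0 on |01>, 0 on |10>, -sqrt(2)/2 on |11>.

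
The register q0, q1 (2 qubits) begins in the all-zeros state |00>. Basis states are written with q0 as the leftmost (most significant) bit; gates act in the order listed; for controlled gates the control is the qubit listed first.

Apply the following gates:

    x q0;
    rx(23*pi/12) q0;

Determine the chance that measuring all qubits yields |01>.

The probability of measuring |01> is 0.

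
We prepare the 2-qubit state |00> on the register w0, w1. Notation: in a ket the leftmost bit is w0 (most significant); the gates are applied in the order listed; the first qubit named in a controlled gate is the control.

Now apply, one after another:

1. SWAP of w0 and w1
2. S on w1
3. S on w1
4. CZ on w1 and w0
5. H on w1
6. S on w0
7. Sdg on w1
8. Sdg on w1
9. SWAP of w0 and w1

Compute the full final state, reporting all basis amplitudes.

The final amplitudes are sqrt(2)/2 on |00>, 0 on |01>, -sqrt(2)/2 on |10>, 0 on |11>.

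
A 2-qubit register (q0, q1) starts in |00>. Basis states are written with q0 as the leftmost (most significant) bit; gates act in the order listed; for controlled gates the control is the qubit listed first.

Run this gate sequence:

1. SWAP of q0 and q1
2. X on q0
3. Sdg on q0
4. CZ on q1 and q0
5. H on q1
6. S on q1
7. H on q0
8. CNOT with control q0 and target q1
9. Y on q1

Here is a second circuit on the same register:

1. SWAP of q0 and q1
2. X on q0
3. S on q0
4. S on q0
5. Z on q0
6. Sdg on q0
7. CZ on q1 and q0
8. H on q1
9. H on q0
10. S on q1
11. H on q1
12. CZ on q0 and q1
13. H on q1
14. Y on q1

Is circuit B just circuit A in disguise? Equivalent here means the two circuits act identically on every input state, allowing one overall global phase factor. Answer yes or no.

Yes: on every input state the two circuits agree up to one overall phase factor.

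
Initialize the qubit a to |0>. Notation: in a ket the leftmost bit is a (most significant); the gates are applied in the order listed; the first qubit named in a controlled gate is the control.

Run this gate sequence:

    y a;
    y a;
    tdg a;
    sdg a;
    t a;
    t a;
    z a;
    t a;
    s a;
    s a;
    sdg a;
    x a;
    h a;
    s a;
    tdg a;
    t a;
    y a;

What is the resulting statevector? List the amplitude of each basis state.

After the circuit, the state carries amplitude -sqrt(2)/2 on |0>, sqrt(2)*I/2 on |1>.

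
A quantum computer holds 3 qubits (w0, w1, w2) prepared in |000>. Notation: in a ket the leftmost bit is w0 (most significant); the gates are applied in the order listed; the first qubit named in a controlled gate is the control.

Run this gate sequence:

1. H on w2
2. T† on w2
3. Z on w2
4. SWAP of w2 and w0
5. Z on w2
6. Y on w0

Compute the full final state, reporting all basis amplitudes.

The final amplitudes are sqrt(2)*exp(I*pi/4)/2 on |000>, sqrt(2)*I/2 on |100>, and 0 on every other basis state.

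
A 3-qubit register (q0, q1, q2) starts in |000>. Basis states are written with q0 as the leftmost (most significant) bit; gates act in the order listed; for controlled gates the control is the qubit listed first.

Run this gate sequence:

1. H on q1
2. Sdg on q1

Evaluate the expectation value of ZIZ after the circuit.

In the final state, ZIZ has expectation 1.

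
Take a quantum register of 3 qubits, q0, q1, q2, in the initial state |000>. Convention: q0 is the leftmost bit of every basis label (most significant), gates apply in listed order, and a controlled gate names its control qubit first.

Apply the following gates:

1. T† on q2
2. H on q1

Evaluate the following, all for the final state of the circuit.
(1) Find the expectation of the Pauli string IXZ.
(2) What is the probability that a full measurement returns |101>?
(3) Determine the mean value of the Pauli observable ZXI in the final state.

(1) In the final state, IXZ has expectation 1.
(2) Outcome |101> occurs with probability 0.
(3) In the final state, ZXI has expectation 1.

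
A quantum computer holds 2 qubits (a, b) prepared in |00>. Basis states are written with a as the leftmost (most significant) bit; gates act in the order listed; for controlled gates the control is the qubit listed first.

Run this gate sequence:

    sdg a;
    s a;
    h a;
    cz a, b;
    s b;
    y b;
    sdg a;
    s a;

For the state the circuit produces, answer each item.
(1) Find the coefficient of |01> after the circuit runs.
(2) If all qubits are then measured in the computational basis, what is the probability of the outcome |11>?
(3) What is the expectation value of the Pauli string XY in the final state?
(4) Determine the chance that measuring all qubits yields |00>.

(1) |01> carries amplitude sqrt(2)*I/2 in the final state.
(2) A full measurement returns |11> with probability 1/2.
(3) In the final state, XY has expectation 0.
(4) The probability of measuring |00> is 0.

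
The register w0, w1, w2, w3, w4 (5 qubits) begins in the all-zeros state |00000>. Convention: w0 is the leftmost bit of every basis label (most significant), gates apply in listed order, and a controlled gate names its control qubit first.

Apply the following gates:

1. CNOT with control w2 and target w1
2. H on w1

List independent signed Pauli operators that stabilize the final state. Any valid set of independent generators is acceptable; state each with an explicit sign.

One valid set of independent stabilizer generators is +IXIII, +ZIIII, +IIZII, +IIIZI, +IIIIZ (any independent generating set of the same group is equally correct).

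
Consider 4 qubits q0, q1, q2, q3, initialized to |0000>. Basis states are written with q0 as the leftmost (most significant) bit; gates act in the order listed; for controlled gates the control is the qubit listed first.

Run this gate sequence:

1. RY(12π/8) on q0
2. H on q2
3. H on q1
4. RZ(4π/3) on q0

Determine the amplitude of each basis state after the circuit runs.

The resulting statevector has amplitude sqrt(2)*exp(I*pi/3)/4 on |0000>, 0 on |0001>, sqrt(2)*exp(I*pi/3)/4 on |0010>, 0 on |0011>, sqrt(2)*exp(I*pi/3)/4 on |0100>, 0 on |0101>, sqrt(2)*exp(I*pi/3)/4 on |0110>, 0 on |0111>, sqrt(2)*exp(2*I*pi/3)/4 on |1000>, 0 on |1001>, sqrt(2)*exp(2*I*pi/3)/4 on |1010>, 0 on |1011>, sqrt(2)*exp(2*I*pi/3)/4 on |1100>, 0 on |1101>, sqrt(2)*exp(2*I*pi/3)/4 on |1110>, 0 on |1111>.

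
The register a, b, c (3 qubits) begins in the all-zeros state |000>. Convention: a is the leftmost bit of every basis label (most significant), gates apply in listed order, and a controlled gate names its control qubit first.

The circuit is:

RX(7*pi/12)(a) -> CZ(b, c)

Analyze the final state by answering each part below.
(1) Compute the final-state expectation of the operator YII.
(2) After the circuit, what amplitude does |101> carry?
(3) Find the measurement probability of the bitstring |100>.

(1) The observable YII averages to -sqrt(6)/4 - sqrt(2)/4.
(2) The amplitude on |101> is 0.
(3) A full measurement returns |100> with probability -sqrt(2)/8 + sqrt(6)/8 + 1/2.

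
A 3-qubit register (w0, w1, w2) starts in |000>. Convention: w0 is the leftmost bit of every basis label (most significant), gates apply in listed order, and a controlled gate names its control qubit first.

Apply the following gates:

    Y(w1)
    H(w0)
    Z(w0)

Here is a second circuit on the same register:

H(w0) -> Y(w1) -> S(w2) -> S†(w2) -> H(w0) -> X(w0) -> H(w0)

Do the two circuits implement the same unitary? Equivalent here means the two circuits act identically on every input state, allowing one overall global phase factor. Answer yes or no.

Yes — the two circuits implement the same unitary up to a global phase.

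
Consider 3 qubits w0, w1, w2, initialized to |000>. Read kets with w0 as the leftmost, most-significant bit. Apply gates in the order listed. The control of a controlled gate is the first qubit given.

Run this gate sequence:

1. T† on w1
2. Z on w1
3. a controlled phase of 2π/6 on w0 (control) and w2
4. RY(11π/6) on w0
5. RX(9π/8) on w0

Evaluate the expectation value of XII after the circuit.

The observable XII averages to -1/2.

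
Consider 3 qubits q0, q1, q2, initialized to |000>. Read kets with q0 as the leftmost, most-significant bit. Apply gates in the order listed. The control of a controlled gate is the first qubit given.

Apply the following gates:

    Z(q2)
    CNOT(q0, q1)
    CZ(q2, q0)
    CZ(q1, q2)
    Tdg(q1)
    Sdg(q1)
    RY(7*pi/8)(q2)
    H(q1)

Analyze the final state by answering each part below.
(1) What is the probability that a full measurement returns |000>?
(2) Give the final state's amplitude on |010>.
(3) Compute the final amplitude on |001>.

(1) Outcome |000> occurs with probability 1/4 - sqrt(sqrt(2) + 2)/8.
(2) The final state's coefficient on |010> equals sqrt(2)*sin(pi/16)/2.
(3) The amplitude on |001> is sqrt(2)*cos(pi/16)/2.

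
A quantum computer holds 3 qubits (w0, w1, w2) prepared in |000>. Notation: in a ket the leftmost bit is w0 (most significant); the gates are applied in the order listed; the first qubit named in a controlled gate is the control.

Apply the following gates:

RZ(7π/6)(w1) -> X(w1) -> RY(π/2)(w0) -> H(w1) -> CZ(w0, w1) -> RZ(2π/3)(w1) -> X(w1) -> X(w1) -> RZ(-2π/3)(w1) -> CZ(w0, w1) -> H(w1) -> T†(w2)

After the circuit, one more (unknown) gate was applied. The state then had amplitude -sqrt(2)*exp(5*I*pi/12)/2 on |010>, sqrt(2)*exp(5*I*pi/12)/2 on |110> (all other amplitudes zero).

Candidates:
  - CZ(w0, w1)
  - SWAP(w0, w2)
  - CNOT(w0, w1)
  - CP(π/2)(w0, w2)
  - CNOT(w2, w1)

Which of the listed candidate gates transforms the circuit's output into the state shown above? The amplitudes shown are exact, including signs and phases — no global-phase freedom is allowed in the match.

The applied gate was CZ(w0, w1). Key observation: the block from step 4 through step 11 cancels to the identity and can be dropped.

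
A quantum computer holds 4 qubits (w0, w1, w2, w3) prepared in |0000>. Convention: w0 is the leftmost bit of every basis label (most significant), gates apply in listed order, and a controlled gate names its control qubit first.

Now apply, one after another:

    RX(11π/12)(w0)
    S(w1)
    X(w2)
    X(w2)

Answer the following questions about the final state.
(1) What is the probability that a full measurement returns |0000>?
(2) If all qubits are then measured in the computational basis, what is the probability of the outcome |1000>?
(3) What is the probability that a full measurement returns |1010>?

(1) The probability of measuring |0000> is -sqrt(6)/8 - sqrt(2)/8 + 1/2. Key observation: gates 3-4 undo each other exactly, leaving only the rest of the circuit to track.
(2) The probability of measuring |1000> is sqrt(2)/8 + sqrt(6)/8 + 1/2.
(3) Outcome |1010> occurs with probability 0.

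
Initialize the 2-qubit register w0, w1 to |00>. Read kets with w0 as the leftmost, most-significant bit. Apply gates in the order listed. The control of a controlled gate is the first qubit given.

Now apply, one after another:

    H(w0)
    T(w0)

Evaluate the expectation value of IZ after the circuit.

In the final state, IZ has expectation 1.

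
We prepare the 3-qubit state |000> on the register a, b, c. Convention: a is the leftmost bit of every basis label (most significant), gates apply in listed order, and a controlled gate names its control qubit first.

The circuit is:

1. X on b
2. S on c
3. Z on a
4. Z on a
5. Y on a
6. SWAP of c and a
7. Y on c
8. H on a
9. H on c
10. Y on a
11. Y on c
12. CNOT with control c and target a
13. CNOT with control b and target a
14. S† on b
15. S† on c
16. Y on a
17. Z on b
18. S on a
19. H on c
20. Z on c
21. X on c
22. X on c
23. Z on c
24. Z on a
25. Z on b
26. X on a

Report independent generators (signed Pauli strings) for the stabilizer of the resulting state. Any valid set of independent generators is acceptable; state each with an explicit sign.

The stabilizer group can be generated by +YII, +IIY, -IZI, among other valid generating sets.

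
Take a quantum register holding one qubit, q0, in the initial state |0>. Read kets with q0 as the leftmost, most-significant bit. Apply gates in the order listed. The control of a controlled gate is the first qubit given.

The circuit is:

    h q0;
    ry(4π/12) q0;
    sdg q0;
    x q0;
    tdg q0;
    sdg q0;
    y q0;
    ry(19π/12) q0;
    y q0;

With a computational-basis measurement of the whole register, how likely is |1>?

The probability of measuring |1> is -3*sqrt(2)/16 - sqrt(3)/16 + sqrt(6)/16 + 7/16.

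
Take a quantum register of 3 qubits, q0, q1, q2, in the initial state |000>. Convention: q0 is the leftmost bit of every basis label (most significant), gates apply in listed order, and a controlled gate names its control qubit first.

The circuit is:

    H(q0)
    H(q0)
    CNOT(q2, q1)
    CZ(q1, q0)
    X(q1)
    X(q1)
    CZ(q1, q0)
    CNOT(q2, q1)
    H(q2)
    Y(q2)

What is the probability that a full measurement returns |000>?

A full measurement returns |000> with probability 1/2. Key observation: steps 3-8 multiply out to the identity, so the circuit reduces to the remaining gates.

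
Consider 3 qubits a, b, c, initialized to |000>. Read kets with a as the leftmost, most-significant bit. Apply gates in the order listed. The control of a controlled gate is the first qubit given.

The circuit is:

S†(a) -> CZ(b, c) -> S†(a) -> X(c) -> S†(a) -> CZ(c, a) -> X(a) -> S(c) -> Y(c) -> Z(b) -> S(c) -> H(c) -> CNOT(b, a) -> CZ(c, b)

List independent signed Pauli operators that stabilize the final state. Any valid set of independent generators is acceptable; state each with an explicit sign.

The final state is stabilized by the group generated by +IIX, -ZII, +IZI; other independent generating sets are equally valid.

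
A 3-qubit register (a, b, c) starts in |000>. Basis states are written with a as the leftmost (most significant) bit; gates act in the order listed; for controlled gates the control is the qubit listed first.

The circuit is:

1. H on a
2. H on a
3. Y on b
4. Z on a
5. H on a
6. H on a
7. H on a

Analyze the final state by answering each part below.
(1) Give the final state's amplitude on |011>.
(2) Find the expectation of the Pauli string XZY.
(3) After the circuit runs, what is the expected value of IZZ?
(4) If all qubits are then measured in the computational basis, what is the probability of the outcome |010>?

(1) The amplitude on |011> is 0.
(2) In the final state, XZY has expectation 0.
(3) The expectation value of IZZ is -1.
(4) A full measurement returns |010> with probability 1/2.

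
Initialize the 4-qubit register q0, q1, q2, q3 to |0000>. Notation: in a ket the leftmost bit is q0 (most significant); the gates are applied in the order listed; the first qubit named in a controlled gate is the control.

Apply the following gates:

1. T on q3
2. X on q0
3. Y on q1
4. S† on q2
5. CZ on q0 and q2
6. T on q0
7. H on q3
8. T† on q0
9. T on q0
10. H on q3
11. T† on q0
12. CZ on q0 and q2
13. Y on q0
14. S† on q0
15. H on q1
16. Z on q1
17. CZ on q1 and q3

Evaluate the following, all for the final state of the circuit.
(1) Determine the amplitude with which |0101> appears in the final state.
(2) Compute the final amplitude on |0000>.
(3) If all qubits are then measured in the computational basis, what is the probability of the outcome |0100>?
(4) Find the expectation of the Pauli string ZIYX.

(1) The final state's coefficient on |0101> equals 0.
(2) |0000> carries amplitude sqrt(2)/2 in the final state.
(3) A full measurement returns |0100> with probability 1/2.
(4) The expectation value of ZIYX is 0.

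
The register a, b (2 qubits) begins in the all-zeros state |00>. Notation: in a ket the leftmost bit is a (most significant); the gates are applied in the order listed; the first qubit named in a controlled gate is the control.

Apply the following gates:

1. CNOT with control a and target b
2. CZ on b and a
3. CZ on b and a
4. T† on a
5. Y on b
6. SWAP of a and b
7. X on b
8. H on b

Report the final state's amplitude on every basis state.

The final amplitudes are 0 on |00>, 0 on |01>, sqrt(2)*I/2 on |10>, -sqrt(2)*I/2 on |11>. Key observation: the block from step 2 through step 3 cancels to the identity and can be dropped.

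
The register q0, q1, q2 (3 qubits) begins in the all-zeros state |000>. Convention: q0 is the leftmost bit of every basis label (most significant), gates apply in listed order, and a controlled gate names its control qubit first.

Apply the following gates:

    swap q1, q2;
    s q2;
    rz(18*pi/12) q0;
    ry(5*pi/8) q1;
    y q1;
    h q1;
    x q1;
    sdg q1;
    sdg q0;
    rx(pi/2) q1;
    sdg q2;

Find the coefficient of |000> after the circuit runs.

The final state's coefficient on |000> equals exp(3*I*pi/4)*cos(5*pi/16).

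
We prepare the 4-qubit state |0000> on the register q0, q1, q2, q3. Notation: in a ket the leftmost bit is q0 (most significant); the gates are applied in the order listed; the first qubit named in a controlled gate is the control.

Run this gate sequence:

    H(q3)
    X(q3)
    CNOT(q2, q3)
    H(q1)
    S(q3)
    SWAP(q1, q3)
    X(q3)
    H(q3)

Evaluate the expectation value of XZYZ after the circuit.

The expectation value of XZYZ is 0.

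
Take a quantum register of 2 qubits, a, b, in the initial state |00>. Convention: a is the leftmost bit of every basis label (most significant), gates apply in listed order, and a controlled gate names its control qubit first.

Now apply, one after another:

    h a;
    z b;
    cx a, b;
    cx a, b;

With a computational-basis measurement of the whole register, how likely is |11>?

The probability of measuring |11> is 0. Key observation: steps 3-4 multiply out to the identity, so the circuit reduces to the remaining gates.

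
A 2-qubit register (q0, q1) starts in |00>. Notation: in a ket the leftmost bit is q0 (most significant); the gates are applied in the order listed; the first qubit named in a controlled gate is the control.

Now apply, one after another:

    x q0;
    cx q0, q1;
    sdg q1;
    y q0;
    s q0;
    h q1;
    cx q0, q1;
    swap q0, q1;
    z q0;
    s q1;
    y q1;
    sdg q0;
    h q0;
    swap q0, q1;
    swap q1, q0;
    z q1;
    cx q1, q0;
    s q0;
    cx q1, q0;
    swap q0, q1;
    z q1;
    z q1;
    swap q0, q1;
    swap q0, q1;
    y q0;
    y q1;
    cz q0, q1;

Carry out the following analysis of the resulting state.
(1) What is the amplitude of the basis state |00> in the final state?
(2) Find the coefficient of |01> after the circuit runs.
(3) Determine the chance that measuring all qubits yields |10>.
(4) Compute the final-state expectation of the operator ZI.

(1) The amplitude on |00> is 1/2 - I/2. Key observation: steps 23-24 multiply out to the identity, so the circuit reduces to the remaining gates.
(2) |01> carries amplitude -1/2 + I/2 in the final state.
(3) Outcome |10> occurs with probability 0.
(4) The observable ZI averages to 1.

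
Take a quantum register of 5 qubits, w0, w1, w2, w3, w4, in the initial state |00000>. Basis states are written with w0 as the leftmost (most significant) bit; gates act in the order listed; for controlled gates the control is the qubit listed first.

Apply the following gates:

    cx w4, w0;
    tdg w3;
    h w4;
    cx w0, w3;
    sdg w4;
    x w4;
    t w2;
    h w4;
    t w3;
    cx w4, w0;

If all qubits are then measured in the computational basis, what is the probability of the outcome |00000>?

Outcome |00000> occurs with probability 1/2.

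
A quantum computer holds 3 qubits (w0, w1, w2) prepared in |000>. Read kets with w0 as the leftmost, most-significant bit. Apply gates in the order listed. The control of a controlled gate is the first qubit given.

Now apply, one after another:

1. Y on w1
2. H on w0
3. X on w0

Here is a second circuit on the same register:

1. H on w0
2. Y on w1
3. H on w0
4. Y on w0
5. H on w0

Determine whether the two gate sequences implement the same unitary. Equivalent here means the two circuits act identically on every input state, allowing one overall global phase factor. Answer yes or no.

No — the two circuits implement different unitaries, even allowing a global phase.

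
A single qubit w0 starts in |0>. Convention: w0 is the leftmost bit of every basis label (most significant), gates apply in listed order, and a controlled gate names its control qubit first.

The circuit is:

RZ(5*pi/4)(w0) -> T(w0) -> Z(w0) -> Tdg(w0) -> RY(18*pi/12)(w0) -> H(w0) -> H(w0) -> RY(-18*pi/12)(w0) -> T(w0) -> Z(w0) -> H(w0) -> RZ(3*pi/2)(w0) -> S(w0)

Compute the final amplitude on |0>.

The amplitude on |0> is sqrt(2)*exp(5*I*pi/8)/2. Key observation: steps 3-10 multiply out to the identity, so the circuit reduces to the remaining gates.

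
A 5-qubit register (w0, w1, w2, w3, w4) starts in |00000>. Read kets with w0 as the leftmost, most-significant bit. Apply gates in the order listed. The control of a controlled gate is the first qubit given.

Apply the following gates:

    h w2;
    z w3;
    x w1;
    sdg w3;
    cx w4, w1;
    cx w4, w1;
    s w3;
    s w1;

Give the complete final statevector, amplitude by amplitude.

After the circuit, the state carries amplitude sqrt(2)*I/2 on |01000>, sqrt(2)*I/2 on |01100>, and 0 on every other basis state.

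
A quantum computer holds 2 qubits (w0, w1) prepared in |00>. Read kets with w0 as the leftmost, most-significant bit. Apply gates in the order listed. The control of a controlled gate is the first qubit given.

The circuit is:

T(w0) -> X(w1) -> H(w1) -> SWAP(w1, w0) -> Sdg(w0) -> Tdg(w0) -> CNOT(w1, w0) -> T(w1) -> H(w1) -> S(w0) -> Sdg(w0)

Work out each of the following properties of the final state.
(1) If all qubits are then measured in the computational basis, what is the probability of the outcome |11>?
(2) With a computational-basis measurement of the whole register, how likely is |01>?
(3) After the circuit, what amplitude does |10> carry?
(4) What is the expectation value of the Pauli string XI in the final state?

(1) The probability of measuring |11> is 1/4.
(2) A full measurement returns |01> with probability 1/4.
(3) |10> carries amplitude exp(I*pi/4)/2 in the final state.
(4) The expectation value of XI is sqrt(2)/2.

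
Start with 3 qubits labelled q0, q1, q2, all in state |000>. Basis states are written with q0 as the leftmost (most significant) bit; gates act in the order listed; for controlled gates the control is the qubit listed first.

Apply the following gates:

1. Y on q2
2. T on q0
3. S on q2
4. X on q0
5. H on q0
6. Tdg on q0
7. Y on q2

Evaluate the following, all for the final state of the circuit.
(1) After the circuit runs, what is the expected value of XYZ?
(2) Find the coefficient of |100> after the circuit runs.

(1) The expectation value of XYZ is 0.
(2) The final state's coefficient on |100> equals -sqrt(2)*exp(I*pi/4)/2.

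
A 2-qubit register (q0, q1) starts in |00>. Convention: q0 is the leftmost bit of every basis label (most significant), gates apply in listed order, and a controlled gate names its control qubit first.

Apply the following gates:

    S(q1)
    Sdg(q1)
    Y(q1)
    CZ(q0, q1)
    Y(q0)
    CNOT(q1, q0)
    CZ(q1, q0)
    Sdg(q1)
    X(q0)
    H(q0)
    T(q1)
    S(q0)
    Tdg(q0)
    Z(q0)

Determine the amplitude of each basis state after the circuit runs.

The final amplitudes are 0 on |00>, sqrt(2)*exp(3*I*pi/4)/2 on |01>, 0 on |10>, -sqrt(2)/2 on |11>.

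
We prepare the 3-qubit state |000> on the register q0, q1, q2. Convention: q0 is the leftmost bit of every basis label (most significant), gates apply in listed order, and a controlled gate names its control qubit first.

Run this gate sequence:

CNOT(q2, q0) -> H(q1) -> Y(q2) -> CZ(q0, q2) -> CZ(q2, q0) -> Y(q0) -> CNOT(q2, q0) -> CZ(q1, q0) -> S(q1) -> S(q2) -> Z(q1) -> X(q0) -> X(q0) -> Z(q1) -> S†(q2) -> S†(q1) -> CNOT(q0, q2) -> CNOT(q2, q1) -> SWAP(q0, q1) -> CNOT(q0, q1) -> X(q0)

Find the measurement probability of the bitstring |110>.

Outcome |110> occurs with probability 0. Key observation: the block from step 9 through step 16 cancels to the identity and can be dropped.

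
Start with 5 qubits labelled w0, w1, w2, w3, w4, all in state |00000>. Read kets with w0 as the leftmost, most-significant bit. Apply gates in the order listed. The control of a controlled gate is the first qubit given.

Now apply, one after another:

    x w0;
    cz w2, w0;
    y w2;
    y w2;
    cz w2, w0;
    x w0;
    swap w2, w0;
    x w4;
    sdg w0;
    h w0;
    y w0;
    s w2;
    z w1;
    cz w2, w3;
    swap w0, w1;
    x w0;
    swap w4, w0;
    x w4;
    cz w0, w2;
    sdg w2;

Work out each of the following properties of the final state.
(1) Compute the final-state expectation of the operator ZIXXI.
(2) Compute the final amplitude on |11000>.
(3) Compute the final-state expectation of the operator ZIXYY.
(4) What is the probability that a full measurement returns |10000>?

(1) In the final state, ZIXXI has expectation 0. Key observation: steps 1-6 multiply out to the identity, so the circuit reduces to the remaining gates.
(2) |11000> carries amplitude sqrt(2)*I/2 in the final state.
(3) The expectation value of ZIXYY is 0.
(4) A full measurement returns |10000> with probability 1/2.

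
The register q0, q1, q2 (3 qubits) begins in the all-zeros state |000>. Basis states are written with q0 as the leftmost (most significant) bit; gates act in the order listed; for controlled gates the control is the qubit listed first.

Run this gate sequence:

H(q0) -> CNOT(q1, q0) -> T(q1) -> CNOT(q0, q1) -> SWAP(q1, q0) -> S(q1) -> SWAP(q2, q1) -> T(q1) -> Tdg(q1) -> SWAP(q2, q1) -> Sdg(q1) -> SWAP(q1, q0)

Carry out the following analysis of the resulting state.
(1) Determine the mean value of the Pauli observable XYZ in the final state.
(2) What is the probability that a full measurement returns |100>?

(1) In the final state, XYZ has expectation 0.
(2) The probability of measuring |100> is 0.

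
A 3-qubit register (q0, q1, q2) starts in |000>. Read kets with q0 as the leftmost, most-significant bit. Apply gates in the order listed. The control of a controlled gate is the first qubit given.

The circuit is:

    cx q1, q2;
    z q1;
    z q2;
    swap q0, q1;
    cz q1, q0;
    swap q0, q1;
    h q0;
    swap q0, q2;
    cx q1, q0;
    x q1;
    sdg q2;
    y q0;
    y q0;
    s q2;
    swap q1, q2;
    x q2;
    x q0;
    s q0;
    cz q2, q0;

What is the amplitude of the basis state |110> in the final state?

|110> carries amplitude sqrt(2)*I/2 in the final state. Key observation: steps 11-14 multiply out to the identity, so the circuit reduces to the remaining gates.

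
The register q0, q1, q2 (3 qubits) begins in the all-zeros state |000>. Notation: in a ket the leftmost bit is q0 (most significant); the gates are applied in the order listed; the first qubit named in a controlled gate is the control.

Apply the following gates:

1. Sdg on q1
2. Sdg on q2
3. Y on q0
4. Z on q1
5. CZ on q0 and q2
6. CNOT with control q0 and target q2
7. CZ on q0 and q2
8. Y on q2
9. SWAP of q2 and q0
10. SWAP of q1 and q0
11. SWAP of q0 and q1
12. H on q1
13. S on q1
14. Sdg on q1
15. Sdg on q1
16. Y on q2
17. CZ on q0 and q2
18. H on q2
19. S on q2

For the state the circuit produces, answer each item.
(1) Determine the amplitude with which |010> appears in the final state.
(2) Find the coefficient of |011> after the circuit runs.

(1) The final state's coefficient on |010> equals 1/2.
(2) The final state's coefficient on |011> equals I/2.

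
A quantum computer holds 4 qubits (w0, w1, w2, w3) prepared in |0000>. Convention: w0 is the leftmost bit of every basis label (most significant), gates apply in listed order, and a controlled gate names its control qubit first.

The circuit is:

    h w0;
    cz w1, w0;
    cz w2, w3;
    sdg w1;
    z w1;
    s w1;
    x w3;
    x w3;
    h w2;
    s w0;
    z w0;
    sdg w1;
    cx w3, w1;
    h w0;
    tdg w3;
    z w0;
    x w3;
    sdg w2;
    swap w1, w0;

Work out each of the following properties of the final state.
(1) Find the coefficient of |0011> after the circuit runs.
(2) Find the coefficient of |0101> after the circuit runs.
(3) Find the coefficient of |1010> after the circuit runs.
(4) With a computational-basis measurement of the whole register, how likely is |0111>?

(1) The amplitude on |0011> is sqrt(2)*(-1 - I)/4.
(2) |0101> carries amplitude sqrt(2)*(-1 - I)/4 in the final state.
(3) The final state's coefficient on |1010> equals 0.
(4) Outcome |0111> occurs with probability 1/4.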